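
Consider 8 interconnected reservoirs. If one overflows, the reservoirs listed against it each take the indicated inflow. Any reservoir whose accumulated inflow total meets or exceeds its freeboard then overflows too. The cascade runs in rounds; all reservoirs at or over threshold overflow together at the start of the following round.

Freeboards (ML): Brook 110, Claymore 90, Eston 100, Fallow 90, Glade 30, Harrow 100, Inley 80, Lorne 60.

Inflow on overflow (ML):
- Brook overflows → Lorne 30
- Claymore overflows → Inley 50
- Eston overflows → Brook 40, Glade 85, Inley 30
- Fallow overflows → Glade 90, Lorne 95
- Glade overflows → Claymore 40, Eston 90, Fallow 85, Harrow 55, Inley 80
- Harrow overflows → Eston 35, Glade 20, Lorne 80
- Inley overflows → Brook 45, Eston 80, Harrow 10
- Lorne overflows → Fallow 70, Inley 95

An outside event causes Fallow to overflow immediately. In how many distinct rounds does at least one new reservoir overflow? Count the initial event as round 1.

Round 1 — Fallow overflows (initial).
  Glade: +90 → 90 ≥ 30
  Lorne: +95 → 95 ≥ 60
Round 2 — Glade, Lorne overflow.
  Claymore: +40 → 40 < 90
  Eston: +90 → 90 < 100
  Harrow: +55 → 55 < 100
  Inley: +80+95 → 175 ≥ 80
Round 3 — Inley overflows.
  Brook: +45 → 45 < 110
  Eston: +80 → 170 ≥ 100
  Harrow: +10 → 65 < 100
Round 4 — Eston overflows.
  Brook: +40 → 85 < 110
No further overflows.

4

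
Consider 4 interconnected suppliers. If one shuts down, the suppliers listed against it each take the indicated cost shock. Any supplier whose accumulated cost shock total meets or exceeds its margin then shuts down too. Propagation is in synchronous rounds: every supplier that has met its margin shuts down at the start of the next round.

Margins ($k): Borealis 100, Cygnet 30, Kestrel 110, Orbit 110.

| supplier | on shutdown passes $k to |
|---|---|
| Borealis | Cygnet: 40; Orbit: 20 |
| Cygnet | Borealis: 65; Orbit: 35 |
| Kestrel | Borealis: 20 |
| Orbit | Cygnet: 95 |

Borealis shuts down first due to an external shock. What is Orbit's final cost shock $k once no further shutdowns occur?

Round 1 — Borealis shuts down (initial).
  Cygnet: +40 → 40 ≥ 30
  Orbit: +20 → 20 < 110
Round 2 — Cygnet shuts down.
  Orbit: +35 → 55 < 110
No further shutdowns.

55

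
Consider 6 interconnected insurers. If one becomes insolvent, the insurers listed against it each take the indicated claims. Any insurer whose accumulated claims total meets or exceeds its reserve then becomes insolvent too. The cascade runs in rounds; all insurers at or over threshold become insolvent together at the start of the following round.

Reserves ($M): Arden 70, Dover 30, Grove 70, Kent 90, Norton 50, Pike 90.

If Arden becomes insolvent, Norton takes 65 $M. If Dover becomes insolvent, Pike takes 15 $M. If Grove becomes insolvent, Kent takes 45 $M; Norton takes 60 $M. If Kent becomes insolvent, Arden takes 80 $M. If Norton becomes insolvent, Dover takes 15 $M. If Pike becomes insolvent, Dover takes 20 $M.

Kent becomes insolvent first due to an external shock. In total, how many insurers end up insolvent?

3

Round 1 — Kent becomes insolvent (initial).
  Arden: +80 → 80 ≥ 70
Round 2 — Arden becomes insolvent.
  Norton: +65 → 65 ≥ 50
Round 3 — Norton becomes insolvent.
  Dover: +15 → 15 < 30
No further insolvencies.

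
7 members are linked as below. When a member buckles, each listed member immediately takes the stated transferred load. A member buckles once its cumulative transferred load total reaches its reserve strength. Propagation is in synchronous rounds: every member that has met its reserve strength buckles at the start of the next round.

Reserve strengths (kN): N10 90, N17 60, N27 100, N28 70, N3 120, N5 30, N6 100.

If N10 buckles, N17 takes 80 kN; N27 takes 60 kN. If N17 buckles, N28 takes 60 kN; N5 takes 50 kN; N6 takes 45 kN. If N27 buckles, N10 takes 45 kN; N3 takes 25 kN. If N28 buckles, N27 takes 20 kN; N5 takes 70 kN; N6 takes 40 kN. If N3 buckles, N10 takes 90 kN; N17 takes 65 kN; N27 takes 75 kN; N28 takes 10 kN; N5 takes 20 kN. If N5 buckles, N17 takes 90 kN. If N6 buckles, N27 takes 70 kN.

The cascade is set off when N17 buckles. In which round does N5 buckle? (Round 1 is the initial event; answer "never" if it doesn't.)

Round 1 — N17 buckles (initial).
  N28: +60 → 60 < 70
  N5: +50 → 50 ≥ 30
  N6: +45 → 45 < 100
Round 2 — N5 buckles.
No further bucklings.

2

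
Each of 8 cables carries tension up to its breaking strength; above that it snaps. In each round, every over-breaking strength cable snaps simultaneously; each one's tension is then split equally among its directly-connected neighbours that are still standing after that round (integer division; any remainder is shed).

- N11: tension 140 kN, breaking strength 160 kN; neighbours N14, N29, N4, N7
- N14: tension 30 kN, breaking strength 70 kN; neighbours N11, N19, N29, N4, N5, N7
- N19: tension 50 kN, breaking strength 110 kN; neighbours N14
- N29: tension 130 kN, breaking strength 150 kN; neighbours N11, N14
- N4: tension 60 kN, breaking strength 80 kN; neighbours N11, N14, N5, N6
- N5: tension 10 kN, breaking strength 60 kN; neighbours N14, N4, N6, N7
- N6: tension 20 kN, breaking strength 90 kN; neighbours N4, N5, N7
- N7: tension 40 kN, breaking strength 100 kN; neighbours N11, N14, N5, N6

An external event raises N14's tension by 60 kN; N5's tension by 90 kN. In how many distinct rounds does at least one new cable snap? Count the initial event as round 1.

Round 1 — N14 at 90 > 70; N5 at 100 > 60. N14, N5 snap.
  N14 sheds 90 kN to N11, N19, N29, N4, N7: 18 each.
    N11: 140+18 = 158 ≤ 160
    N19: 50+18 = 68 ≤ 110
    N29: 130+18 = 148 ≤ 150
    N4: 60+18 = 78 ≤ 80
    N7: 40+18 = 58 ≤ 100
  N5 sheds 100 kN to N4, N6, N7: 33 each (1 lost).
    N4: 78+33 = 111 > 80
    N6: 20+33 = 53 ≤ 90
    N7: 58+33 = 91 ≤ 100
Round 2 — N4 snaps.
  N4 sheds 111 kN to N11, N6: 55 each (1 lost).
    N11: 158+55 = 213 > 160
    N6: 53+55 = 108 > 90
Round 3 — N11, N6 snap.
  N11 sheds 213 kN to N29, N7: 106 each (1 lost).
    N29: 148+106 = 254 > 150
    N7: 91+106 = 197 > 100
  N6 sheds 108 kN to N7: 108 each.
    N7: 197+108 = 305 > 100
Round 4 — N29, N7 snap.
  N29 sheds 254 kN: no online neighbours, lost.
  N7 sheds 305 kN: no online neighbours, lost.
No further breaks.

4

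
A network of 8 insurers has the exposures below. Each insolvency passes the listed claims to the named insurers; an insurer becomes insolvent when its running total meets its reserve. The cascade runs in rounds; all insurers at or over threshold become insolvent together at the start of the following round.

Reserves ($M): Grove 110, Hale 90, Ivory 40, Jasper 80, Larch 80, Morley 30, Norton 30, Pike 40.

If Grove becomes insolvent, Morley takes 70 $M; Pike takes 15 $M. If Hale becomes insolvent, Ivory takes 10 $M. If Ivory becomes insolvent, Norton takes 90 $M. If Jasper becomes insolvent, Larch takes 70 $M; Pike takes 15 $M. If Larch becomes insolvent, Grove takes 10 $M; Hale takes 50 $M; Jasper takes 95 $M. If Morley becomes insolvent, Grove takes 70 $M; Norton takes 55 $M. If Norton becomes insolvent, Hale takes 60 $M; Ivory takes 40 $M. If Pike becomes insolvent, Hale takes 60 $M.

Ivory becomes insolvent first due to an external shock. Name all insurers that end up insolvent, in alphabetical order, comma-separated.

Round 1 — Ivory becomes insolvent (initial).
  Norton: +90 → 90 ≥ 30
Round 2 — Norton becomes insolvent.
  Hale: +60 → 60 < 90
No further insolvencies.

Ivory, Norton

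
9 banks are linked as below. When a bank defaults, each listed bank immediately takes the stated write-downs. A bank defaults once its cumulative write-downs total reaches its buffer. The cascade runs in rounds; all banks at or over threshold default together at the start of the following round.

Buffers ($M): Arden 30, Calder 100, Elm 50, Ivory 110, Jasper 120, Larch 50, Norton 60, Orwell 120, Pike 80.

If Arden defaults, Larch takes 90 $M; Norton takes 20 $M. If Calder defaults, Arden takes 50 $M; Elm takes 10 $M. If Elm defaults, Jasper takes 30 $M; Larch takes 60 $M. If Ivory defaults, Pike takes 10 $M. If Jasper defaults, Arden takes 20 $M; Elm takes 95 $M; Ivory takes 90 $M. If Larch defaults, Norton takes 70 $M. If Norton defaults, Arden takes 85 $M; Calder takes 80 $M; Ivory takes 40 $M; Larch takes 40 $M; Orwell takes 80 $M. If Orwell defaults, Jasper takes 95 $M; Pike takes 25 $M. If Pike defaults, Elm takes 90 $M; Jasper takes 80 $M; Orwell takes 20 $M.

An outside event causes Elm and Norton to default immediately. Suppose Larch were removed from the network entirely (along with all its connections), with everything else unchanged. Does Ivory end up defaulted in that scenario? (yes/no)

With Larch removed:
Round 1 — Elm, Norton default (initial).
  Arden: +85 → 85 ≥ 30
  Calder: +80 → 80 < 100
  Ivory: +40 → 40 < 110
  Jasper: +30 → 30 < 120
  Orwell: +80 → 80 < 120
Round 2 — Arden defaults.
No further defaults.

no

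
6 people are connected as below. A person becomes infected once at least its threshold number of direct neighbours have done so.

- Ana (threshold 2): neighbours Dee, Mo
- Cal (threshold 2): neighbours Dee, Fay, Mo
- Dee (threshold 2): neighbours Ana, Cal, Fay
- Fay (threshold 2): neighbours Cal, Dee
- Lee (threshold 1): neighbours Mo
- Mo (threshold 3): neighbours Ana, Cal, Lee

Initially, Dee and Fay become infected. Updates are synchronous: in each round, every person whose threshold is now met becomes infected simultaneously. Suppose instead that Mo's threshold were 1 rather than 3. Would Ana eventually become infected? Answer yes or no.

yes

With Mo's threshold at 1:
Round 1 — Dee, Fay become infected (initial).
Round 2 — checking thresholds:
  Ana: 1 of 2 neighbours < 2, below threshold.
  Cal: 2 of 3 neighbours ≥ 2, becomes infected.
Round 3 — checking thresholds:
  Ana: 1 of 2 neighbours < 2, below threshold.
  Mo: 1 of 3 neighbours ≥ 1, becomes infected.
Round 4 — checking thresholds:
  Ana: 2 of 2 neighbours ≥ 2, becomes infected.
  Lee: 1 of 1 neighbours ≥ 1, becomes infected.
Round 5 — no new infections; cascade stops.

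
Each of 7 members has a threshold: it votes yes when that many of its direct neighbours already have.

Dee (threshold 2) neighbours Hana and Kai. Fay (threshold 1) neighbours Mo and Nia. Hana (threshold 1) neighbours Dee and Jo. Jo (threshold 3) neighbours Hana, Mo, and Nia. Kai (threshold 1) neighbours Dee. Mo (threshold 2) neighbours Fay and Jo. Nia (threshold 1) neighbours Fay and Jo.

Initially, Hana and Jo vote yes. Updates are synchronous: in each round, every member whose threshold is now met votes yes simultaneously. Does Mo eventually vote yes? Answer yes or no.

Round 1 — Hana, Jo vote yes (initial).
Round 2 — checking thresholds:
  Dee: 1 of 2 neighbours < 2, not yet.
  Mo: 1 of 2 neighbours < 2, not yet.
  Nia: 1 of 2 neighbours ≥ 1, votes yes.
Round 3 — checking thresholds:
  Dee: 1 of 2 neighbours < 2, not yet.
  Fay: 1 of 2 neighbours ≥ 1, votes yes.
  Mo: 1 of 2 neighbours < 2, not yet.
Round 4 — checking thresholds:
  Dee: 1 of 2 neighbours < 2, not yet.
  Mo: 2 of 2 neighbours ≥ 2, votes yes.
Round 5 — no new yes votes; cascade stops.

yes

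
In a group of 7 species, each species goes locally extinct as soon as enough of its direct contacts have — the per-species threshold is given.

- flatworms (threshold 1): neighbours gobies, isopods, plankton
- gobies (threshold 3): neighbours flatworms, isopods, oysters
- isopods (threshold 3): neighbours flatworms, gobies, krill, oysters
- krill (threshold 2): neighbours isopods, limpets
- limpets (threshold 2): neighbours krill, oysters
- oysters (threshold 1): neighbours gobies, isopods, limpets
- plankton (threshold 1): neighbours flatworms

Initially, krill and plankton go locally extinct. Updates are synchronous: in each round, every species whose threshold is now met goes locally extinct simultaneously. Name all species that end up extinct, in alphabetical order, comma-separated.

flatworms, krill, plankton

Round 1 — krill, plankton go locally extinct (initial).
Round 2 — checking thresholds:
  flatworms: 1 of 3 neighbours ≥ 1, goes locally extinct.
  isopods: 1 of 4 neighbours < 3, below threshold.
  limpets: 1 of 2 neighbours < 2, below threshold.
Round 3 — no new extinctions; cascade stops.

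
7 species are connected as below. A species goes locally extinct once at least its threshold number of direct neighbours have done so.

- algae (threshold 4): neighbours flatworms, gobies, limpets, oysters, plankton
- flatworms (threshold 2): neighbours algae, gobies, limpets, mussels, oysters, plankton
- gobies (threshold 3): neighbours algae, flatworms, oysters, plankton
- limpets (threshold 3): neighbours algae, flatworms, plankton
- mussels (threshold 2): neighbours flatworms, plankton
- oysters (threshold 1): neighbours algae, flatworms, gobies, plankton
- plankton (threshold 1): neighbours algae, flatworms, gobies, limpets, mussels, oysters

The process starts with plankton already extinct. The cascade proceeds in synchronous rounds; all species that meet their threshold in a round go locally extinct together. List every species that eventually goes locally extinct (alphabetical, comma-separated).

Round 1 — plankton goes locally extinct (initial).
Round 2 — checking thresholds:
  algae: 1 of 5 neighbours < 4, not yet.
  flatworms: 1 of 6 neighbours < 2, not yet.
  gobies: 1 of 4 neighbours < 3, not yet.
  limpets: 1 of 3 neighbours < 3, not yet.
  mussels: 1 of 2 neighbours < 2, not yet.
  oysters: 1 of 4 neighbours ≥ 1, goes locally extinct.
Round 3 — checking thresholds:
  algae: 2 of 5 neighbours < 4, not yet.
  flatworms: 2 of 6 neighbours ≥ 2, goes locally extinct.
  gobies: 2 of 4 neighbours < 3, not yet.
  limpets: 1 of 3 neighbours < 3, not yet.
  mussels: 1 of 2 neighbours < 2, not yet.
Round 4 — checking thresholds:
  algae: 3 of 5 neighbours < 4, not yet.
  gobies: 3 of 4 neighbours ≥ 3, goes locally extinct.
  limpets: 2 of 3 neighbours < 3, not yet.
  mussels: 2 of 2 neighbours ≥ 2, goes locally extinct.
Round 5 — checking thresholds:
  algae: 4 of 5 neighbours ≥ 4, goes locally extinct.
  limpets: 2 of 3 neighbours < 3, not yet.
Round 6 — checking thresholds:
  limpets: 3 of 3 neighbours ≥ 3, goes locally extinct.
Round 7 — no new extinctions; cascade stops.

algae, flatworms, gobies, limpets, mussels, oysters, plankton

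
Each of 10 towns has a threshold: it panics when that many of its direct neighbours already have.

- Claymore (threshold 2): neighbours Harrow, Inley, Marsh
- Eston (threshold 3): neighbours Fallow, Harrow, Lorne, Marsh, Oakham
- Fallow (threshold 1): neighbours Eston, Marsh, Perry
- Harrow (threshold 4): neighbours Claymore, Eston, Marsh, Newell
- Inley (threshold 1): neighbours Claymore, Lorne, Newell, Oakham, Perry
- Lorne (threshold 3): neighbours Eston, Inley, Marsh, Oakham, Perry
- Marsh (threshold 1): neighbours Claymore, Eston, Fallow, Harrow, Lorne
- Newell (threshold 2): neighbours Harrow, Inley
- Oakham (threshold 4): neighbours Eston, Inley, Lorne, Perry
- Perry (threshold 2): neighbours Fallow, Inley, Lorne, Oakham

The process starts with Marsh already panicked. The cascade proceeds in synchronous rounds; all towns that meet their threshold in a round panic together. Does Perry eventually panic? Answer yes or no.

no

Round 1 — Marsh panics (initial).
Round 2 — checking thresholds:
  Claymore: 1 of 3 neighbours < 2, holds.
  Eston: 1 of 5 neighbours < 3, holds.
  Fallow: 1 of 3 neighbours ≥ 1, panics.
  Harrow: 1 of 4 neighbours < 4, holds.
  Lorne: 1 of 5 neighbours < 3, holds.
Round 3 — no new panics; cascade stops.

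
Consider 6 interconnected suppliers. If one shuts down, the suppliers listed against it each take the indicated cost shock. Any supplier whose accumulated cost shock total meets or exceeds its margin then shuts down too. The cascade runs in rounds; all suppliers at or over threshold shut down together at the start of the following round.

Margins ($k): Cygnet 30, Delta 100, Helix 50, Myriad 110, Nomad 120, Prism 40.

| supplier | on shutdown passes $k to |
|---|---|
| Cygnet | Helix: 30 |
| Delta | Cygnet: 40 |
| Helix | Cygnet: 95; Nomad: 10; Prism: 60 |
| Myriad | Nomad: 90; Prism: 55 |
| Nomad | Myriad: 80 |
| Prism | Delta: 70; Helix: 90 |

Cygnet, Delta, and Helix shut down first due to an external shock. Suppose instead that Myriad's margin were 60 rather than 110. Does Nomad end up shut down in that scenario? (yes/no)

no

With Myriad's margin at 60:
Round 1 — Cygnet, Delta, Helix shut down (initial).
  Nomad: +10 → 10 < 120
  Prism: +60 → 60 ≥ 40
Round 2 — Prism shuts down.
No further shutdowns.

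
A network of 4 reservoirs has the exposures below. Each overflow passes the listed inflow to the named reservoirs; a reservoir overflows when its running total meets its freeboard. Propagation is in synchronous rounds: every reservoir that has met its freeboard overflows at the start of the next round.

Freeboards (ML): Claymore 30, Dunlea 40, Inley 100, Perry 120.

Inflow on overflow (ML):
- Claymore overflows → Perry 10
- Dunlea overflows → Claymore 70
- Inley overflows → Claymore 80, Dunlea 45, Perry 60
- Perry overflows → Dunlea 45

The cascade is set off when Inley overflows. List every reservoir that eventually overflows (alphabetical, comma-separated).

Round 1 — Inley overflows (initial).
  Claymore: +80 → 80 ≥ 30
  Dunlea: +45 → 45 ≥ 40
  Perry: +60 → 60 < 120
Round 2 — Claymore, Dunlea overflow.
  Perry: +10 → 70 < 120
No further overflows.

Claymore, Dunlea, Inley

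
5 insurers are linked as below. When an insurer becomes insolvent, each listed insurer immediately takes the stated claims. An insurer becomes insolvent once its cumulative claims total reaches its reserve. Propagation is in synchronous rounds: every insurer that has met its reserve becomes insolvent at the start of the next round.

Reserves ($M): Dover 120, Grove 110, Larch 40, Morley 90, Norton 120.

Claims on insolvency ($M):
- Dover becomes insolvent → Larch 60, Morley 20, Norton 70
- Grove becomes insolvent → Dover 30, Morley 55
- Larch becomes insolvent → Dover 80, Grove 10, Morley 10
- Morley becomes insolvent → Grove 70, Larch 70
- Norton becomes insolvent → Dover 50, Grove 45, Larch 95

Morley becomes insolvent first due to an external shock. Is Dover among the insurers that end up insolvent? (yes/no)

no

Round 1 — Morley becomes insolvent (initial).
  Grove: +70 → 70 < 110
  Larch: +70 → 70 ≥ 40
Round 2 — Larch becomes insolvent.
  Dover: +80 → 80 < 120
  Grove: +10 → 80 < 110
No further insolvencies.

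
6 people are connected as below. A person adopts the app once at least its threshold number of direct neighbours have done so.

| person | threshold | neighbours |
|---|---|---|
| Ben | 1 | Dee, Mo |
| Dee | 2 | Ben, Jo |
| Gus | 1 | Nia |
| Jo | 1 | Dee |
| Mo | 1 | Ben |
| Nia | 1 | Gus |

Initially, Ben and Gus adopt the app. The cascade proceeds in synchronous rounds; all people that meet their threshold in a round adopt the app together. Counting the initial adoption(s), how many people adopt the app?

Round 1 — Ben, Gus adopt the app (initial).
Round 2 — checking thresholds:
  Dee: 1 of 2 neighbours < 2, not yet.
  Mo: 1 of 1 neighbours ≥ 1, adopts the app.
  Nia: 1 of 1 neighbours ≥ 1, adopts the app.
Round 3 — no new adoptions; cascade stops.

4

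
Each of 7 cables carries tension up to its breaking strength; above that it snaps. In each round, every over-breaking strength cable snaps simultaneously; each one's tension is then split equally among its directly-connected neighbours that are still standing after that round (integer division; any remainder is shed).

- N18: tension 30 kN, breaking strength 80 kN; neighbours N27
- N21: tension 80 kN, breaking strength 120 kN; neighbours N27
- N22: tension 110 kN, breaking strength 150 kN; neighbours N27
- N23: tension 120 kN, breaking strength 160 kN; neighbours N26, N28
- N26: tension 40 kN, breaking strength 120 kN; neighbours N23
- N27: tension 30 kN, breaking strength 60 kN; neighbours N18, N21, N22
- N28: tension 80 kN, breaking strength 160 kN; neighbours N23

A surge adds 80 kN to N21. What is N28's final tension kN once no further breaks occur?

Round 1 — N21 at 160 > 120. N21 snaps.
  N21 sheds 160 kN to N27: 160 each.
    N27: 30+160 = 190 > 60
Round 2 — N27 snaps.
  N27 sheds 190 kN to N18, N22: 95 each.
    N18: 30+95 = 125 > 80
    N22: 110+95 = 205 > 150
Round 3 — N18, N22 snap.
  N18 sheds 125 kN: no online neighbours, lost.
  N22 sheds 205 kN: no online neighbours, lost.
No further breaks.

80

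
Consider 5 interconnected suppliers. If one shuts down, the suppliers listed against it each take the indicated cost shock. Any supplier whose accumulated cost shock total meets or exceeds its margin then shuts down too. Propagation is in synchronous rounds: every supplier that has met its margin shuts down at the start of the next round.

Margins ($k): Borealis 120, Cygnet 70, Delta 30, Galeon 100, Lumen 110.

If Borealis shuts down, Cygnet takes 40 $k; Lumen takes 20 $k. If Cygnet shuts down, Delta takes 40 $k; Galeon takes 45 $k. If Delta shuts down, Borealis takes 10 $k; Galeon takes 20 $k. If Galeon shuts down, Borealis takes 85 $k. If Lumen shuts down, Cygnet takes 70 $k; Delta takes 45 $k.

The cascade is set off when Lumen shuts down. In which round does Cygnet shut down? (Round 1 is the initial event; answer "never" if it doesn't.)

Round 1 — Lumen shuts down (initial).
  Cygnet: +70 → 70 ≥ 70
  Delta: +45 → 45 ≥ 30
Round 2 — Cygnet, Delta shut down.
  Borealis: +10 → 10 < 120
  Galeon: +45+20 → 65 < 100
No further shutdowns.

2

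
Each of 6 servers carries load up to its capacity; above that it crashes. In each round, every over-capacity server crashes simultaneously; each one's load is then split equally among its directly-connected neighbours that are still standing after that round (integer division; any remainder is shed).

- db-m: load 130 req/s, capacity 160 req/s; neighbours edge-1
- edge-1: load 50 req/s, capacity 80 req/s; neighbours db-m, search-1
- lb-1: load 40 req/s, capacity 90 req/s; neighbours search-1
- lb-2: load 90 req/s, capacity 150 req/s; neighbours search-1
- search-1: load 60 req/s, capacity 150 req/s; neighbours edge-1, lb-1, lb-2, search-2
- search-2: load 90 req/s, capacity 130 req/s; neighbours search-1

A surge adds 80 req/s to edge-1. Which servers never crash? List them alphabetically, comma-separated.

Round 1 — edge-1 at 130 > 80. edge-1 crashes.
  edge-1 sheds 130 req/s to db-m, search-1: 65 each.
    db-m: 130+65 = 195 > 160
    search-1: 60+65 = 125 ≤ 150
Round 2 — db-m crashes.
  db-m sheds 195 req/s: no online neighbours, lost.
No further crashes.

lb-1, lb-2, search-1, search-2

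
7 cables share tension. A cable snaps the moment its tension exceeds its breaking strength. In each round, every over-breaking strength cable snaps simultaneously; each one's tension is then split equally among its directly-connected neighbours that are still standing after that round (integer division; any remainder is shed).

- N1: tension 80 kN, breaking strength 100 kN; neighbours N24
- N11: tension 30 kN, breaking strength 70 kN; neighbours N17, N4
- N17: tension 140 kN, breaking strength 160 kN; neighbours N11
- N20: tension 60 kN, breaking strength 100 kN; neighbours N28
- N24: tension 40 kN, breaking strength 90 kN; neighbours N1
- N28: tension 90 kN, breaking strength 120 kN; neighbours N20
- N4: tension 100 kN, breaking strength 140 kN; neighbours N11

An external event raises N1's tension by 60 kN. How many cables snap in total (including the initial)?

Round 1 — N1 at 140 > 100. N1 snaps.
  N1 sheds 140 kN to N24: 140 each.
    N24: 40+140 = 180 > 90
Round 2 — N24 snaps.
  N24 sheds 180 kN: no online neighbours, lost.
No further breaks.

2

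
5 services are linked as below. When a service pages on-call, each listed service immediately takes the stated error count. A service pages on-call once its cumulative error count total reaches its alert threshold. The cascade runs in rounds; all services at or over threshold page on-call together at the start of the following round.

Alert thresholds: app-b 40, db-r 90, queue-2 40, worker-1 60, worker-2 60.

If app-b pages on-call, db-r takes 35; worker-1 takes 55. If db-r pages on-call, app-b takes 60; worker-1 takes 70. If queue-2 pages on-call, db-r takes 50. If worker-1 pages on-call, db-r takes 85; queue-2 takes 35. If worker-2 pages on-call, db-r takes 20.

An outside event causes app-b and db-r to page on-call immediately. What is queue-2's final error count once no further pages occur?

35

Round 1 — app-b, db-r page on-call (initial).
  worker-1: +55+70 → 125 ≥ 60
Round 2 — worker-1 pages on-call.
  queue-2: +35 → 35 < 40
No further pages.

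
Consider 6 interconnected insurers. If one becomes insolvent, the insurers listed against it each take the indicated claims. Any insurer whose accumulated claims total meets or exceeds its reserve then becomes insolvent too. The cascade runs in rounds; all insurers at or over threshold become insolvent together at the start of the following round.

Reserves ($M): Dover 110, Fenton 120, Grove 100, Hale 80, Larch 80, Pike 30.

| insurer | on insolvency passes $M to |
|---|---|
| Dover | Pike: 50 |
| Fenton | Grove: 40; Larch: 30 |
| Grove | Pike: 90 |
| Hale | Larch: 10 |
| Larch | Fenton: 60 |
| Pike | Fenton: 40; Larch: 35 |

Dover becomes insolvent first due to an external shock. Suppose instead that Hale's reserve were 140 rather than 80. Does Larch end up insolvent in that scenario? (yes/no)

no

With Hale's reserve at 140:
Round 1 — Dover becomes insolvent (initial).
  Pike: +50 → 50 ≥ 30
Round 2 — Pike becomes insolvent.
  Fenton: +40 → 40 < 120
  Larch: +35 → 35 < 80
No further insolvencies.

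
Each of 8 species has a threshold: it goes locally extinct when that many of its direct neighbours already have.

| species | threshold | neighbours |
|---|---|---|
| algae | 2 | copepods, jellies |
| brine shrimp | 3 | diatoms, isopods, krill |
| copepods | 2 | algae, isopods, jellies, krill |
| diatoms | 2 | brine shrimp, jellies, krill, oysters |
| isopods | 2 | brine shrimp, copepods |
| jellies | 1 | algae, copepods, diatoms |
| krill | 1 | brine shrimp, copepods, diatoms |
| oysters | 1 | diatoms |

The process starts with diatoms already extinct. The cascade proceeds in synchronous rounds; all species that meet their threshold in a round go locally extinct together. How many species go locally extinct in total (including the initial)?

Round 1 — diatoms goes locally extinct (initial).
Round 2 — checking thresholds:
  brine shrimp: 1 of 3 neighbours < 3, holds.
  jellies: 1 of 3 neighbours ≥ 1, goes locally extinct.
  krill: 1 of 3 neighbours ≥ 1, goes locally extinct.
  oysters: 1 of 1 neighbours ≥ 1, goes locally extinct.
Round 3 — checking thresholds:
  algae: 1 of 2 neighbours < 2, holds.
  brine shrimp: 2 of 3 neighbours < 3, holds.
  copepods: 2 of 4 neighbours ≥ 2, goes locally extinct.
Round 4 — checking thresholds:
  algae: 2 of 2 neighbours ≥ 2, goes locally extinct.
  brine shrimp: 2 of 3 neighbours < 3, holds.
  isopods: 1 of 2 neighbours < 2, holds.
Round 5 — no new extinctions; cascade stops.

6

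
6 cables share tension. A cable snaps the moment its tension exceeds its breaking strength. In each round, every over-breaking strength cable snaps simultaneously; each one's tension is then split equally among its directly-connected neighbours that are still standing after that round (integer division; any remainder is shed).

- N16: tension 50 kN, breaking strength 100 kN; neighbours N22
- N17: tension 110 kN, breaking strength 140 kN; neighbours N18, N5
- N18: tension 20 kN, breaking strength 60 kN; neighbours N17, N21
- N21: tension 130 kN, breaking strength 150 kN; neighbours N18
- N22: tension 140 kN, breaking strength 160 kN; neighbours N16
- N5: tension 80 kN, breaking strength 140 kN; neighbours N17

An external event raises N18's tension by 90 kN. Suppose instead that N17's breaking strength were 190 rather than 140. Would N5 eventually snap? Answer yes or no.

With N17's breaking strength at 190:
Round 1 — N18 at 110 > 60. N18 snaps.
  N18 sheds 110 kN to N17, N21: 55 each.
    N17: 110+55 = 165 ≤ 190
    N21: 130+55 = 185 > 150
Round 2 — N21 snaps.
  N21 sheds 185 kN: no online neighbours, lost.
No further breaks.

no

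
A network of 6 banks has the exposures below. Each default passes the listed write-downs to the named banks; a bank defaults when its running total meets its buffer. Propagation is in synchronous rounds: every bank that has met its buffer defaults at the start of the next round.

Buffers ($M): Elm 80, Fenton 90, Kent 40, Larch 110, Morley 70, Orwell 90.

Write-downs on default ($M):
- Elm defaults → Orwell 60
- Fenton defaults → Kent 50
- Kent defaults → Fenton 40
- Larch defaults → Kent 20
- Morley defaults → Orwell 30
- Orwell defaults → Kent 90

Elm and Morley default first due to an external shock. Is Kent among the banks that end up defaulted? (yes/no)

yes

Round 1 — Elm, Morley default (initial).
  Orwell: +60+30 → 90 ≥ 90
Round 2 — Orwell defaults.
  Kent: +90 → 90 ≥ 40
Round 3 — Kent defaults.
  Fenton: +40 → 40 < 90
No further defaults.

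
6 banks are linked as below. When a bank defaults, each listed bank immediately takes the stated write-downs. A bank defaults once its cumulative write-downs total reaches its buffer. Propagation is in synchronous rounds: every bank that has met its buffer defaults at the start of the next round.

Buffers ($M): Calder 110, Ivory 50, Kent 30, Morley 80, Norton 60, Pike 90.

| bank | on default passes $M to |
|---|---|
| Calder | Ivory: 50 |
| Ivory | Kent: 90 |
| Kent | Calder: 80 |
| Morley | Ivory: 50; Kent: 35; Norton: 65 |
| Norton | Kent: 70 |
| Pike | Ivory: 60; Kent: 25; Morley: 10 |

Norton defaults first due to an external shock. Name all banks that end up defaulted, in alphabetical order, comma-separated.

Kent, Norton

Round 1 — Norton defaults (initial).
  Kent: +70 → 70 ≥ 30
Round 2 — Kent defaults.
  Calder: +80 → 80 < 110
No further defaults.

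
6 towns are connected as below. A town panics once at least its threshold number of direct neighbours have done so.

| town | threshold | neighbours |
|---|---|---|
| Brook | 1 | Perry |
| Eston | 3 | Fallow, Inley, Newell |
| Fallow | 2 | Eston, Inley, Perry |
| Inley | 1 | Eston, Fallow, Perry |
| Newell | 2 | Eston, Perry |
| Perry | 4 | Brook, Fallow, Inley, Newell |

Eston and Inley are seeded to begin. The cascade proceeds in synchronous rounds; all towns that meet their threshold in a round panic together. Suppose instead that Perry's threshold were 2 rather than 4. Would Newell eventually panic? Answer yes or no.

With Perry's threshold at 2:
Round 1 — Eston, Inley panic (initial).
Round 2 — checking thresholds:
  Fallow: 2 of 3 neighbours ≥ 2, panics.
  Newell: 1 of 2 neighbours < 2, below threshold.
  Perry: 1 of 4 neighbours < 2, below threshold.
Round 3 — checking thresholds:
  Newell: 1 of 2 neighbours < 2, below threshold.
  Perry: 2 of 4 neighbours ≥ 2, panics.
Round 4 — checking thresholds:
  Brook: 1 of 1 neighbours ≥ 1, panics.
  Newell: 2 of 2 neighbours ≥ 2, panics.
Round 5 — no new panics; cascade stops.

yes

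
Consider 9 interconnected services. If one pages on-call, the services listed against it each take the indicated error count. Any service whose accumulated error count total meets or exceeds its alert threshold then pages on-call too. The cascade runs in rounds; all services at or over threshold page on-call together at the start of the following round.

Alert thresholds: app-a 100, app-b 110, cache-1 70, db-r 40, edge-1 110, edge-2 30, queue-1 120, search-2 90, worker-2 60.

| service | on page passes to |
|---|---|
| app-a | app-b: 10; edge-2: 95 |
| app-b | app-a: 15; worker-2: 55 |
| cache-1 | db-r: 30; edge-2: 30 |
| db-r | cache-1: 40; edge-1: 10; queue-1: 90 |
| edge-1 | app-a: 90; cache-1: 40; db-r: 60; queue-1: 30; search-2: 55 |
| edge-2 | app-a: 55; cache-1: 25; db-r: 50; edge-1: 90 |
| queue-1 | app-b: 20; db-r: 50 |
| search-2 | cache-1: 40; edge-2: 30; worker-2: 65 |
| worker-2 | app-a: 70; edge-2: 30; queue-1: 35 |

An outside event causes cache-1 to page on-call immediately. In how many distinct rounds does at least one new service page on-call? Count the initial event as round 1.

3

Round 1 — cache-1 pages on-call (initial).
  db-r: +30 → 30 < 40
  edge-2: +30 → 30 ≥ 30
Round 2 — edge-2 pages on-call.
  app-a: +55 → 55 < 100
  db-r: +50 → 80 ≥ 40
  edge-1: +90 → 90 < 110
Round 3 — db-r pages on-call.
  edge-1: +10 → 100 < 110
  queue-1: +90 → 90 < 120
No further pages.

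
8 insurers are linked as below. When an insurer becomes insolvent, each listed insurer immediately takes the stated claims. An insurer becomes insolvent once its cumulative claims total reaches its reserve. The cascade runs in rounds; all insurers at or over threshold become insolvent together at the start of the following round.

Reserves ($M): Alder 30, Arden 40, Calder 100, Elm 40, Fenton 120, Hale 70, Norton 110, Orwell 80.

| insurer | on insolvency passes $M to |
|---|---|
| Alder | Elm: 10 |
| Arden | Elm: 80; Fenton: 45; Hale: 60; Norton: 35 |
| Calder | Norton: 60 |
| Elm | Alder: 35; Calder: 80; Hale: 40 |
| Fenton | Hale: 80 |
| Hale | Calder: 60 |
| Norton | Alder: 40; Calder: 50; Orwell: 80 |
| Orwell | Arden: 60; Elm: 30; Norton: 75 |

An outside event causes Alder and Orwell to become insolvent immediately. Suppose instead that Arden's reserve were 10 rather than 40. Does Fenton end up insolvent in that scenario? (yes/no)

With Arden's reserve at 10:
Round 1 — Alder, Orwell become insolvent (initial).
  Arden: +60 → 60 ≥ 10
  Elm: +10+30 → 40 ≥ 40
  Norton: +75 → 75 < 110
Round 2 — Arden, Elm become insolvent.
  Calder: +80 → 80 < 100
  Fenton: +45 → 45 < 120
  Hale: +60+40 → 100 ≥ 70
  Norton: +35 → 110 ≥ 110
Round 3 — Hale, Norton become insolvent.
  Calder: +60+50 → 190 ≥ 100
Round 4 — Calder becomes insolvent.
No further insolvencies.

no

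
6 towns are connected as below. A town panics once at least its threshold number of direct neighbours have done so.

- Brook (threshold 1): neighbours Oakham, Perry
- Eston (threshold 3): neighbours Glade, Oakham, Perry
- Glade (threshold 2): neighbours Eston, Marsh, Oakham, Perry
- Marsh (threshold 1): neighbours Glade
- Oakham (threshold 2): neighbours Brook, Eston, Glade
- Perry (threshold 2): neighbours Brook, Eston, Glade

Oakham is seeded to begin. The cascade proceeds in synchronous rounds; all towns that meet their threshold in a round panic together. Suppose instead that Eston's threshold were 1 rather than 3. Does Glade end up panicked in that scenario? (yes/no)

With Eston's threshold at 1:
Round 1 — Oakham panics (initial).
Round 2 — checking thresholds:
  Brook: 1 of 2 neighbours ≥ 1, panics.
  Eston: 1 of 3 neighbours ≥ 1, panics.
  Glade: 1 of 4 neighbours < 2, not yet.
Round 3 — checking thresholds:
  Glade: 2 of 4 neighbours ≥ 2, panics.
  Perry: 2 of 3 neighbours ≥ 2, panics.
Round 4 — checking thresholds:
  Marsh: 1 of 1 neighbours ≥ 1, panics.
Round 5 — no new panics; cascade stops.

yes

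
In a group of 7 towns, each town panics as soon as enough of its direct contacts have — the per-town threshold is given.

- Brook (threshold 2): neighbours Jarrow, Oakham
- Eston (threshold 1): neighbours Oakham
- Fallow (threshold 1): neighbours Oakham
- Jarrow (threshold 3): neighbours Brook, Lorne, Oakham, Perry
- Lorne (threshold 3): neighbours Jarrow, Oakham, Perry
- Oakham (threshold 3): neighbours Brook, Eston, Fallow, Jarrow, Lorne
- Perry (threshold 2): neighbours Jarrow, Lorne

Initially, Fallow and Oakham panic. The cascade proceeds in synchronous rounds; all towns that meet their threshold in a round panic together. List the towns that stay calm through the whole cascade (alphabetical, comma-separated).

Brook, Jarrow, Lorne, Perry

Round 1 — Fallow, Oakham panic (initial).
Round 2 — checking thresholds:
  Brook: 1 of 2 neighbours < 2, holds.
  Eston: 1 of 1 neighbours ≥ 1, panics.
  Jarrow: 1 of 4 neighbours < 3, holds.
  Lorne: 1 of 3 neighbours < 3, holds.
Round 3 — no new panics; cascade stops.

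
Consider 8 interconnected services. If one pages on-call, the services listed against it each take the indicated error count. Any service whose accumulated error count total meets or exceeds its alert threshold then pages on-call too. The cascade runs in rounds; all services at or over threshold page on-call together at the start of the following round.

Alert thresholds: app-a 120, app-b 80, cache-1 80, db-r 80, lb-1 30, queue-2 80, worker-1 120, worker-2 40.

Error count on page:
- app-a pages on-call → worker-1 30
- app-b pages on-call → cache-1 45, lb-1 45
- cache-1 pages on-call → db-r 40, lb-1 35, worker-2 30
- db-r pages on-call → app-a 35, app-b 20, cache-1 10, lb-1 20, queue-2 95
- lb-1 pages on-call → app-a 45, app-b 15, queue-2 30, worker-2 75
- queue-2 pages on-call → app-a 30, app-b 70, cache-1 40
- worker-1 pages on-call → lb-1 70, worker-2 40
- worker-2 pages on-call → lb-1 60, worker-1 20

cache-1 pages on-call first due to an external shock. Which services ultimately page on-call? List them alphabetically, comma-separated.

cache-1, lb-1, worker-2

Round 1 — cache-1 pages on-call (initial).
  db-r: +40 → 40 < 80
  lb-1: +35 → 35 ≥ 30
  worker-2: +30 → 30 < 40
Round 2 — lb-1 pages on-call.
  app-a: +45 → 45 < 120
  app-b: +15 → 15 < 80
  queue-2: +30 → 30 < 80
  worker-2: +75 → 105 ≥ 40
Round 3 — worker-2 pages on-call.
  worker-1: +20 → 20 < 120
No further pages.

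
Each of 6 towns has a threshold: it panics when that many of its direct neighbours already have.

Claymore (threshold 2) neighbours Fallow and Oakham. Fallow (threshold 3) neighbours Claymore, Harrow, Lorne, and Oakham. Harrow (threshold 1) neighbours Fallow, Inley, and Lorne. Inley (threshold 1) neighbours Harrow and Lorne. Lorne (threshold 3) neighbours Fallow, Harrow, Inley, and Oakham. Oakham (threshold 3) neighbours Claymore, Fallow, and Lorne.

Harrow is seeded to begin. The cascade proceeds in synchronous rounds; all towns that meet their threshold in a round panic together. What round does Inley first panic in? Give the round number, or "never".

Round 1 — Harrow panics (initial).
Round 2 — checking thresholds:
  Fallow: 1 of 4 neighbours < 3, holds.
  Inley: 1 of 2 neighbours ≥ 1, panics.
  Lorne: 1 of 4 neighbours < 3, holds.
Round 3 — no new panics; cascade stops.

2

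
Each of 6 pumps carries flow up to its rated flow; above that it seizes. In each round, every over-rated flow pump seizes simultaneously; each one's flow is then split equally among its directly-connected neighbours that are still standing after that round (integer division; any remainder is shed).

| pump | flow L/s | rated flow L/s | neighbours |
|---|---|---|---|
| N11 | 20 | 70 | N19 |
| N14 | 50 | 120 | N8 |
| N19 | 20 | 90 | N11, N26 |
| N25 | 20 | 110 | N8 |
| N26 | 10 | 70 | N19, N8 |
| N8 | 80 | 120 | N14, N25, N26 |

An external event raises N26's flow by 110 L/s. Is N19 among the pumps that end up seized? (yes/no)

Round 1 — N26 at 120 > 70. N26 seizes.
  N26 sheds 120 L/s to N19, N8: 60 each.
    N19: 20+60 = 80 ≤ 90
    N8: 80+60 = 140 > 120
Round 2 — N8 seizes.
  N8 sheds 140 L/s to N14, N25: 70 each.
    N14: 50+70 = 120 ≤ 120
    N25: 20+70 = 90 ≤ 110
No further seizures.

no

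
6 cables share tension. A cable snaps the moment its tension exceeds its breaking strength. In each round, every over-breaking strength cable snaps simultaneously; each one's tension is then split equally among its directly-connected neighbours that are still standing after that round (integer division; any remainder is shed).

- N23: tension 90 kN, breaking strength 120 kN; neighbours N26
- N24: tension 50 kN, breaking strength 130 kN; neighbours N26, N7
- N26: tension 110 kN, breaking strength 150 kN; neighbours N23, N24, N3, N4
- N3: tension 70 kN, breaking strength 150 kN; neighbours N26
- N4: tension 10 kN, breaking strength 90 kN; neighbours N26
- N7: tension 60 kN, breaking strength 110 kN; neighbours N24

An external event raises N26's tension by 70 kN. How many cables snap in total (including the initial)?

2

Round 1 — N26 at 180 > 150. N26 snaps.
  N26 sheds 180 kN to N23, N24, N3, N4: 45 each.
    N23: 90+45 = 135 > 120
    N24: 50+45 = 95 ≤ 130
    N3: 70+45 = 115 ≤ 150
    N4: 10+45 = 55 ≤ 90
Round 2 — N23 snaps.
  N23 sheds 135 kN: no online neighbours, lost.
No further breaks.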